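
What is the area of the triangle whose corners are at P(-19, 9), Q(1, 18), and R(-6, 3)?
Using the coordinate formula: Area = (1/2)|x₁(y₂-y₃) + x₂(y₃-y₁) + x₃(y₁-y₂)|
Area = (1/2)|(-19)(18-3) + 1(3-9) + (-6)(9-18)|
Area = (1/2)|(-19)*15 + 1*(-6) + (-6)*(-9)|
Area = (1/2)|(-285) + (-6) + 54|
Area = (1/2)*237 = 118.50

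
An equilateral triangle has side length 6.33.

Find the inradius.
For an equilateral triangle, r = s/(2√3) where s is the side.
r = 6.33/(2√3) = 6.33/3.464102 = 1.827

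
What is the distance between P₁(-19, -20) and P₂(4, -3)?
Using the distance formula: d = sqrt((x₂-x₁)² + (y₂-y₁)²)
dx = 4 - (-19) = 23
dy = (-3) - (-20) = 17
d = sqrt(23² + 17²) = sqrt(529 + 289) = sqrt(818) = 28.60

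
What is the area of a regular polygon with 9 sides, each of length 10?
For a regular 9-gon with side length s = 10:
Apothem a = s / (2*tan(pi/9)) = 10 / (2*tan(pi/9)) ≈ 13.7374
Perimeter P = 9 * 10 = 90
Area = (1/2) * P * a = (1/2) * 90 * 13.7374 = 618.18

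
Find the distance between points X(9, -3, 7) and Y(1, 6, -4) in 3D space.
d = √[(-8)² + (9)² + (-11)²] = √266 = 16.31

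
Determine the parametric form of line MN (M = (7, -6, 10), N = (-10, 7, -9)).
Direction vector d = N - M = (-17, 13, -19)
x = 7 - 17t, y = -6 + 13t, z = 10 - 19t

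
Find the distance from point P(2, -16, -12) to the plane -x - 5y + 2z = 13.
d = |(-1)(2) + (-5)(-16) + 2(-12) - (13)| / √((-1)² + (-5)² + 2²) = 41/√30 = 7.486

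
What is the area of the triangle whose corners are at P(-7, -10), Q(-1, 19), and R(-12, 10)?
Using the coordinate formula: Area = (1/2)|x₁(y₂-y₃) + x₂(y₃-y₁) + x₃(y₁-y₂)|
Area = (1/2)|(-7)(19-10) + (-1)(10-(-10)) + (-12)((-10)-19)|
Area = (1/2)|(-7)*9 + (-1)*20 + (-12)*(-29)|
Area = (1/2)|(-63) + (-20) + 348|
Area = (1/2)*265 = 132.50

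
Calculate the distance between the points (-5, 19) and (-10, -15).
Using the distance formula: d = sqrt((x₂-x₁)² + (y₂-y₁)²)
dx = (-10) - (-5) = -5
dy = (-15) - 19 = -34
d = sqrt((-5)² + (-34)²) = sqrt(25 + 1156) = sqrt(1181) = 34.37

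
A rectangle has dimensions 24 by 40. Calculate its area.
Area = length * width
Area = 24 * 40
Area = 960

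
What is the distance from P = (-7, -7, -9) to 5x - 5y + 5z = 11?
d = |5(-7) + (-5)(-7) + 5(-9) - (11)| / √(5² + (-5)² + 5²) = 56/√75 = 6.466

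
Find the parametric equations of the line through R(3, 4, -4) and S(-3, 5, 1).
Direction vector d = S - R = (-6, 1, 5)
x = 3 - 6t, y = 4 + t, z = -4 + 5t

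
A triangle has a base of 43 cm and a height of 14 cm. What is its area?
Area = (1/2) * base * height
Area = (1/2) * 43 * 14
Area = 301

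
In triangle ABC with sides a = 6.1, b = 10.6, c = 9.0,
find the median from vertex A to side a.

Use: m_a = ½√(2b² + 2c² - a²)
m_a = ½√(2·10.6² + 2·9.0² - 6.1²)
m_a = ½√(224.72 + 162 - 37.21) = ½√349.51 = 9.348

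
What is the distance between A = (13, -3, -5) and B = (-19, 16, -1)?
d = √[(-32)² + (19)² + (4)²] = √1401 = 37.43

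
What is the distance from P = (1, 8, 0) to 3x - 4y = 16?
d = |3(1) + (-4)(8) + 0(0) - (16)| / √(3² + (-4)² + 0²) = 45/√25 = 9.0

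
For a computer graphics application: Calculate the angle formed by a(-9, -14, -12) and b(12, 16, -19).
a·b = -104, |a|² = 421, |b|² = 761
cos θ = -104/√320381 ≈ -0.1837
θ ≈ 100.6°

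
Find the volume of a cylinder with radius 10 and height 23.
Volume = pi * r² * h
Volume = pi * 10² * 23
Volume = pi * 100 * 23
Volume = pi * 2300
Volume = 7225.66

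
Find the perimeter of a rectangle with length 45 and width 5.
Perimeter = 2 * (length + width)
Perimeter = 2 * (45 + 5)
Perimeter = 2 * 50
Perimeter = 100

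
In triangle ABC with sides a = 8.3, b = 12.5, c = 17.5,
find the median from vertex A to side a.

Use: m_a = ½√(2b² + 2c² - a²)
m_a = ½√(2·12.5² + 2·17.5² - 8.3²)
m_a = ½√(312.5 + 612.5 - 68.89) = ½√856.11 = 14.63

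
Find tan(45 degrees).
tan(45 degrees) = 1
Decimal approximation: 1.0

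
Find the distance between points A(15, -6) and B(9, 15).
Using the distance formula: d = sqrt((x₂-x₁)² + (y₂-y₁)²)
dx = 9 - 15 = -6
dy = 15 - (-6) = 21
d = sqrt((-6)² + 21²) = sqrt(36 + 441) = sqrt(477) = 21.84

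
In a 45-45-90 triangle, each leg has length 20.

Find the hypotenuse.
Hypotenuse = 20√2 = 28.28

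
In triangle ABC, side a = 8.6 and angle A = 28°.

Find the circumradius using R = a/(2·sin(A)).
R = a/(2·sin(A)) = 8.6/(2·sin(28°))
R = 8.6/(2·0.469472) = 8.6/0.938943 = 9.159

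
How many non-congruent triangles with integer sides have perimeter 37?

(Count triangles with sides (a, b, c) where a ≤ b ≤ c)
With a ≤ b ≤ c and a + b + c = 37, the triangle inequality a + b > c gives c < 37/2, so c ≤ 18.
Iterate a from 1 to ⌊p/3⌋ = 12; for each a, b ranges from a to ⌊(p−a)/2⌋ with c = p − a − b, keeping only c ≥ b.
Triples: (1, 18, 18), (2, 17, 18), (3, 16, 18), …
Count = 33 triangles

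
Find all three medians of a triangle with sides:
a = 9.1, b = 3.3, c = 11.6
Using m_x = ½√(2y² + 2z² - x²):
m_a = ½√(2·3.3² + 2·11.6² - 9.1²) = ½√208.09 = 7.213
m_b = ½√(2·9.1² + 2·11.6² - 3.3²) = ½√423.85 = 10.29
m_c = ½√(2·9.1² + 2·3.3² - 11.6²) = ½√52.84 = 3.635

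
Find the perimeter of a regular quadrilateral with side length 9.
Perimeter = number of sides * side length
Perimeter = 4 * 9
Perimeter = 36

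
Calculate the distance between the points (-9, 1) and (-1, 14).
Using the distance formula: d = sqrt((x₂-x₁)² + (y₂-y₁)²)
dx = (-1) - (-9) = 8
dy = 14 - 1 = 13
d = sqrt(8² + 13²) = sqrt(64 + 169) = sqrt(233) = 15.26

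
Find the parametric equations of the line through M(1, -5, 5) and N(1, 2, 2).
Direction vector d = N - M = (0, 7, -3)
x = 1, y = -5 + 7t, z = 5 - 3t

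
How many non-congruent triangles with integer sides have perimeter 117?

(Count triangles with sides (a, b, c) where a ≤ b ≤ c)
With a ≤ b ≤ c and a + b + c = 117, the triangle inequality a + b > c gives c < 117/2, so c ≤ 58.
Iterate a from 1 to ⌊p/3⌋ = 39; for each a, b ranges from a to ⌊(p−a)/2⌋ with c = p − a − b, keeping only c ≥ b.
Triples: (1, 58, 58), (2, 57, 58), (3, 56, 58), …
Count = 300 triangles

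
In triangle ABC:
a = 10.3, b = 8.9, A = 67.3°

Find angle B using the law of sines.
sin(B)/b = sin(A)/a
sin(B) = b·sin(A)/a = 8.9·sin(67.3°)/10.3 = 0.797145
B = arcsin(0.797145) = 52.86°  (b ≤ a, so B ≤ A and the acute solution is unique)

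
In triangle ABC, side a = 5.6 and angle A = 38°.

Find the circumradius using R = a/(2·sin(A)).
R = a/(2·sin(A)) = 5.6/(2·sin(38°))
R = 5.6/(2·0.615661) = 5.6/1.231323 = 4.548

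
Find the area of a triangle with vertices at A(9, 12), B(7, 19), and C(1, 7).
Using the coordinate formula: Area = (1/2)|x₁(y₂-y₃) + x₂(y₃-y₁) + x₃(y₁-y₂)|
Area = (1/2)|9(19-7) + 7(7-12) + 1(12-19)|
Area = (1/2)|9*12 + 7*(-5) + 1*(-7)|
Area = (1/2)|108 + (-35) + (-7)|
Area = (1/2)*66 = 33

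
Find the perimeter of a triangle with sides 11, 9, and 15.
Perimeter = sum of all sides
Perimeter = 11 + 9 + 15
Perimeter = 35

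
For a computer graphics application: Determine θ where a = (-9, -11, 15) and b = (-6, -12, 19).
a·b = 471, |a|² = 427, |b|² = 541
cos θ = 471/√231007 ≈ 0.98
θ ≈ 11.49°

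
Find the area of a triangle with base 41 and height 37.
Area = (1/2) * base * height
Area = (1/2) * 41 * 37
Area = 758.50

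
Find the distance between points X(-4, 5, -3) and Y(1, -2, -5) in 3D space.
d = √[(5)² + (-7)² + (-2)²] = √78 = 8.832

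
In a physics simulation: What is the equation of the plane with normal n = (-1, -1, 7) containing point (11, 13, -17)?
d = n·P = (-1)(11) + (-1)(13) + (7)(-17) = -143
Plane: -x - y + 7z = -143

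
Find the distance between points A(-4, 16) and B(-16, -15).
Using the distance formula: d = sqrt((x₂-x₁)² + (y₂-y₁)²)
dx = (-16) - (-4) = -12
dy = (-15) - 16 = -31
d = sqrt((-12)² + (-31)²) = sqrt(144 + 961) = sqrt(1105) = 33.24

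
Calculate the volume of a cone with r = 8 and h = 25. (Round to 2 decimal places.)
Volume = (1/3) * pi * r² * h
Volume = (1/3) * pi * 8² * 25
Volume = (1/3) * pi * 64 * 25
Volume = (1/3) * pi * 1600
Volume = 1675.52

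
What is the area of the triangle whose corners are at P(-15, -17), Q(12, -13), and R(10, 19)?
Using the coordinate formula: Area = (1/2)|x₁(y₂-y₃) + x₂(y₃-y₁) + x₃(y₁-y₂)|
Area = (1/2)|(-15)((-13)-19) + 12(19-(-17)) + 10((-17)-(-13))|
Area = (1/2)|(-15)*(-32) + 12*36 + 10*(-4)|
Area = (1/2)|480 + 432 + (-40)|
Area = (1/2)*872 = 436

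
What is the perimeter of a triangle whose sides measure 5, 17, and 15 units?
Perimeter = sum of all sides
Perimeter = 5 + 17 + 15
Perimeter = 37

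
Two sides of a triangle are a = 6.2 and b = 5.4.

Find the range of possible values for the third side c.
By the triangle inequality: |a - b| < c < a + b
|6.2 - 5.4| < c < 6.2 + 5.4
0.8 < c < 11.6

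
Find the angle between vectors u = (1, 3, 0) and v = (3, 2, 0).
u·v = 9, |u|² = 10, |v|² = 13
cos θ = 9/√130 ≈ 0.7894
θ ≈ 37.87°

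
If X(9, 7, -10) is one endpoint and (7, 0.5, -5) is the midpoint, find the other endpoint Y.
Y = (2×7 - 9, 2×0.5 - 7, 2×(-5) - (-10)) = (5, -6, 0)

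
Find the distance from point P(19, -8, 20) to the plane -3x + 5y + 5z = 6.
d = |(-3)(19) + 5(-8) + 5(20) - (6)| / √((-3)² + 5² + 5²) = 3/√59 = 0.3906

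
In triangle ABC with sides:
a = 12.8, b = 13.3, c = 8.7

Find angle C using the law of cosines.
cos(C) = (a² + b² - c²)/(2ab)
cos(C) = (12.8² + 13.3² - 8.7²)/(2·12.8·13.3) = 265.04/340.48 = 0.778430
C = arccos(0.778430) = 38.88°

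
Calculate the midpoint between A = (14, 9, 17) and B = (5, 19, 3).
Midpoint = ((14+5)/2, (9+19)/2, (17+3)/2) = (9.5, 14, 10)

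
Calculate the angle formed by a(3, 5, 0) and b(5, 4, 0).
a·b = 35, |a|² = 34, |b|² = 41
cos θ = 35/√1394 ≈ 0.9374
θ ≈ 20.38°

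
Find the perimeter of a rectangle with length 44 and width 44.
Perimeter = 2 * (length + width)
Perimeter = 2 * (44 + 44)
Perimeter = 2 * 88
Perimeter = 176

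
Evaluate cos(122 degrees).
cos(122 degrees) = -0.5299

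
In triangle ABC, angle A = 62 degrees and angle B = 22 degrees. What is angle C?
Sum of angles in a triangle = 180 degrees
Third angle = 180 - 62 - 22
Third angle = 96 degrees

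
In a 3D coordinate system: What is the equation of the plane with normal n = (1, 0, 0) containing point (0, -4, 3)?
d = n·P = (1)(0) + (0)(-4) + (0)(3) = 0
Plane: x = 0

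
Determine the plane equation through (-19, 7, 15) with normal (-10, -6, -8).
d = n·P = (-10)(-19) + (-6)(7) + (-8)(15) = 28
Plane: -10x - 6y - 8z = 28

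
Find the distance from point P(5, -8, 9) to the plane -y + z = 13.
d = |0(5) + (-1)(-8) + 1(9) - (13)| / √(0² + (-1)² + 1²) = 4/√2 = 2.828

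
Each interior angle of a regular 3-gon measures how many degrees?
Interior angle of a regular n-gon = (n-2)*180/n
Interior angle = (3-2)*180/3
Interior angle = 1*180/3
Interior angle = 180/3
Interior angle = 60 degrees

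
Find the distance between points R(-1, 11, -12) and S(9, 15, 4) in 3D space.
d = √[(10)² + (4)² + (16)²] = √372 = 19.29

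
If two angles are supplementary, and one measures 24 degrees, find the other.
Supplementary angles sum to 180 degrees.
Other angle = 180 - 24
Other angle = 156 degrees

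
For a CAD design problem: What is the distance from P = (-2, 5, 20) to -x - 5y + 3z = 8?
d = |(-1)(-2) + (-5)(5) + 3(20) - (8)| / √((-1)² + (-5)² + 3²) = 29/√35 = 4.902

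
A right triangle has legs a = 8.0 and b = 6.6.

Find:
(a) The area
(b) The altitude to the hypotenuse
(a) Area = ½ab = ½·8.0·6.6 = 26.4
(b) Hypotenuse c = √(8.0² + 6.6²) = √107.56 = 10.3711
    Area = ½·c·h_c  →  h_c = 2·Area/c = 2·26.4/10.3711 = 5.091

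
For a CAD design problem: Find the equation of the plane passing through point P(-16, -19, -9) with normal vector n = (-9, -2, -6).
d = n·P = (-9)(-16) + (-2)(-19) + (-6)(-9) = 236
Plane: -9x - 2y - 6z = 236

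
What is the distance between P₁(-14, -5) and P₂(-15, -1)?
Using the distance formula: d = sqrt((x₂-x₁)² + (y₂-y₁)²)
dx = (-15) - (-14) = -1
dy = (-1) - (-5) = 4
d = sqrt((-1)² + 4²) = sqrt(1 + 16) = sqrt(17) = 4.12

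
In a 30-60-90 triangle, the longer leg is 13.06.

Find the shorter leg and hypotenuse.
In a 30-60-90 triangle, sides are in ratio 1 : √3 : 2.
Long leg = short leg·√3  →  short leg = 13.06/√3 = 7.54
Hypotenuse = 2·(short leg) = 2·13.06/√3 = 15.08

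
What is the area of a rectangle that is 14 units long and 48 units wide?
Area = length * width
Area = 14 * 48
Area = 672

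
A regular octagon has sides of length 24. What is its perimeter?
Perimeter = number of sides * side length
Perimeter = 8 * 24
Perimeter = 192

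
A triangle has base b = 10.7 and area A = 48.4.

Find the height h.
A = ½bh  →  h = 2A/b
h = 2·48.4/10.7 = 9.047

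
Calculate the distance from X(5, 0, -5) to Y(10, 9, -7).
d = √[(5)² + (9)² + (-2)²] = √110 = 10.49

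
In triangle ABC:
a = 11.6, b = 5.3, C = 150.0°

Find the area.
Using A = ½ab·sin(C):
A = ½·11.6·5.3·sin(150.0°) = ½·61.48·0.500000 = 15.37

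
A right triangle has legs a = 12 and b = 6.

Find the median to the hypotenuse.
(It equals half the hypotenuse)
Hypotenuse c = √(12² + 6²) = √180 = 13.4164
Median to hypotenuse = c/2 = 6.708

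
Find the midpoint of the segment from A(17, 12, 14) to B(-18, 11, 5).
Midpoint = ((17-18)/2, (12+11)/2, (14+5)/2) = (-0.5, 11.5, 9.5)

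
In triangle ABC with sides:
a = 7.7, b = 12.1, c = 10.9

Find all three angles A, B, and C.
By the law of cosines:
cos(A) = (b² + c² - a²)/(2bc) = 0.780688  →  A = 38.68°
cos(B) = (a² + c² - b²)/(2ac) = 0.188788  →  B = 79.12°
cos(C) = (a² + b² - c²)/(2ab) = 0.466298  →  C = 62.21°
Check: A + B + C = 180.0° ✓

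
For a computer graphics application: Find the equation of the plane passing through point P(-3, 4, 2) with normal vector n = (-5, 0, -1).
d = n·P = (-5)(-3) + (0)(4) + (-1)(2) = 13
Plane: -5x - z = 13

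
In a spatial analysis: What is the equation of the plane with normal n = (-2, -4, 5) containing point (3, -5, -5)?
d = n·P = (-2)(3) + (-4)(-5) + (5)(-5) = -11
Plane: -2x - 4y + 5z = -11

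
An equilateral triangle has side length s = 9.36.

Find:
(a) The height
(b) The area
(a) Height h = s·√3/2 = 9.36·√3/2 = 8.106
(b) Area = (√3/4)·s² = (√3/4)·9.36² = (√3/4)·87.6096 = 37.94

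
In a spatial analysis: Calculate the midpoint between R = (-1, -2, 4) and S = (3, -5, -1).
Midpoint = ((-1+3)/2, (-2-5)/2, (4-1)/2) = (1, -3.5, 1.5)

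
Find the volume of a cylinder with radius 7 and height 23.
Volume = pi * r² * h
Volume = pi * 7² * 23
Volume = pi * 49 * 23
Volume = pi * 1127
Volume = 3540.57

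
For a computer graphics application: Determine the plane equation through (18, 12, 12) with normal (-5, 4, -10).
d = n·P = (-5)(18) + (4)(12) + (-10)(12) = -162
Plane: -5x + 4y - 10z = -162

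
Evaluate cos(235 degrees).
cos(235 degrees) = -0.5736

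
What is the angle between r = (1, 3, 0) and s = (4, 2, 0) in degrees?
r·s = 10, |r|² = 10, |s|² = 20
cos θ = 10/√200 ≈ 0.7071
θ ≈ 45.0°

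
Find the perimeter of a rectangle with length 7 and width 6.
Perimeter = 2 * (length + width)
Perimeter = 2 * (7 + 6)
Perimeter = 2 * 13
Perimeter = 26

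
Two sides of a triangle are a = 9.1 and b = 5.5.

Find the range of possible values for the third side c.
By the triangle inequality: |a - b| < c < a + b
|9.1 - 5.5| < c < 9.1 + 5.5
3.6 < c < 14.6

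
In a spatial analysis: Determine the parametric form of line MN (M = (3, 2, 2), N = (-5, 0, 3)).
Direction vector d = N - M = (-8, -2, 1)
x = 3 - 8t, y = 2 - 2t, z = 2 + t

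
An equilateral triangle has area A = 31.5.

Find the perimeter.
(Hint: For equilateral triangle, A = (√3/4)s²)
A = (√3/4)s²  →  s² = 4A/√3 = 4·31.5/√3 = 72.7461
s = 8.52913
Perimeter = 3s = 25.59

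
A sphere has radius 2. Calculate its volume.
Volume = (4/3) * pi * r³
Volume = (4/3) * pi * 2³
Volume = (4/3) * pi * 8
Volume = 33.51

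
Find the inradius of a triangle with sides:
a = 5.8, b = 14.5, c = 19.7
s = (a+b+c)/2 = (5.8+14.5+19.7)/2 = 20
Area = √(s(s-a)(s-b)(s-c)) = √(20·14.2·5.5·0.3) = 21.6472
r = Area/s = 21.6472/20 = 1.082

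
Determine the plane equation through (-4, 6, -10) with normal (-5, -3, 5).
d = n·P = (-5)(-4) + (-3)(6) + (5)(-10) = -48
Plane: -5x - 3y + 5z = -48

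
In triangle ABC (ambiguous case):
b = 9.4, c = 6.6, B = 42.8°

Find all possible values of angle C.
sin(C)/c = sin(B)/b  →  sin(C) = c·sin(B)/b = 6.6·sin(42.8°)/9.4 = 0.477055
C₁ = arcsin(0.477055) = 28.49°,  C₂ = 180° - C₁ = 151.51°
Check C₂: A = 180° - 42.8° - 151.51° = -14.31° ≤ 0, rejected
C = 28.49° (one solution)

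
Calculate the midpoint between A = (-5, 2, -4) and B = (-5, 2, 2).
Midpoint = ((-5-5)/2, (2+2)/2, (-4+2)/2) = (-5, 2, -1)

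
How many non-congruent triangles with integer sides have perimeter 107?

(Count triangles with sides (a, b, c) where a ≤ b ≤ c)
With a ≤ b ≤ c and a + b + c = 107, the triangle inequality a + b > c gives c < 107/2, so c ≤ 53.
Iterate a from 1 to ⌊p/3⌋ = 35; for each a, b ranges from a to ⌊(p−a)/2⌋ with c = p − a − b, keeping only c ≥ b.
Triples: (1, 53, 53), (2, 52, 53), (3, 51, 53), …
Count = 252 triangles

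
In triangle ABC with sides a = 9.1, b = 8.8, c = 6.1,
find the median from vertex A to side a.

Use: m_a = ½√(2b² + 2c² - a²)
m_a = ½√(2·8.8² + 2·6.1² - 9.1²)
m_a = ½√(154.88 + 74.42 - 82.81) = ½√146.49 = 6.052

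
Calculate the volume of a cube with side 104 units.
Volume = s³
Volume = 104³
Volume = 1124864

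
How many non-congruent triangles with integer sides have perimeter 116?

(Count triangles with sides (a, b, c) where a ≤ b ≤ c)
With a ≤ b ≤ c and a + b + c = 116, the triangle inequality a + b > c gives c < 116/2, so c ≤ 57.
Iterate a from 1 to ⌊p/3⌋ = 38; for each a, b ranges from a to ⌊(p−a)/2⌋ with c = p − a − b, keeping only c ≥ b.
Triples: (2, 57, 57), (3, 56, 57), (4, 55, 57), …
Count = 280 triangles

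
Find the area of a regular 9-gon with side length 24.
For a regular 9-gon with side length s = 24:
Apothem a = s / (2*tan(pi/9)) = 24 / (2*tan(pi/9)) ≈ 32.9697
Perimeter P = 9 * 24 = 216
Area = (1/2) * P * a = (1/2) * 216 * 32.9697 = 3560.73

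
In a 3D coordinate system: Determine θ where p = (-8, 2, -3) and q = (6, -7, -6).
p·q = -44, |p|² = 77, |q|² = 121
cos θ = -44/√9317 ≈ -0.4558
θ ≈ 117.1°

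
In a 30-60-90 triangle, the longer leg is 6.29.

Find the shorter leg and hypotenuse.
In a 30-60-90 triangle, sides are in ratio 1 : √3 : 2.
Long leg = short leg·√3  →  short leg = 6.29/√3 = 3.632
Hypotenuse = 2·(short leg) = 2·6.29/√3 = 7.263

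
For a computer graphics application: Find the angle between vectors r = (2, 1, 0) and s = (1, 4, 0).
r·s = 6, |r|² = 5, |s|² = 17
cos θ = 6/√85 ≈ 0.6508
θ ≈ 49.4°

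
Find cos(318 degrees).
cos(318 degrees) = 0.7431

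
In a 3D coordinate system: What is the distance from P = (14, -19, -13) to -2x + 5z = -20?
d = |(-2)(14) + 0(-19) + 5(-13) - (-20)| / √((-2)² + 0² + 5²) = 73/√29 = 13.56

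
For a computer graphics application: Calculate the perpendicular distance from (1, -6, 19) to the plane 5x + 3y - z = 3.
d = |5(1) + 3(-6) + (-1)(19) - (3)| / √(5² + 3² + (-1)²) = 35/√35 = 5.916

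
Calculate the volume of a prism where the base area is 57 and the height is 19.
Volume = base area * height
Volume = 57 * 19
Volume = 1083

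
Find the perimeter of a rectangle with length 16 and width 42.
Perimeter = 2 * (length + width)
Perimeter = 2 * (16 + 42)
Perimeter = 2 * 58
Perimeter = 116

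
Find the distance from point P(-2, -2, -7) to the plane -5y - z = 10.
d = |0(-2) + (-5)(-2) + (-1)(-7) - (10)| / √(0² + (-5)² + (-1)²) = 7/√26 = 1.373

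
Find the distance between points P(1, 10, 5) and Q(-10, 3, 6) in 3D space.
d = √[(-11)² + (-7)² + (1)²] = √171 = 13.08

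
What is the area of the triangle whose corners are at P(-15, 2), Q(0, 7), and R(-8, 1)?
Using the coordinate formula: Area = (1/2)|x₁(y₂-y₃) + x₂(y₃-y₁) + x₃(y₁-y₂)|
Area = (1/2)|(-15)(7-1) + 0(1-2) + (-8)(2-7)|
Area = (1/2)|(-15)*6 + 0*(-1) + (-8)*(-5)|
Area = (1/2)|(-90) + 0 + 40|
Area = (1/2)*50 = 25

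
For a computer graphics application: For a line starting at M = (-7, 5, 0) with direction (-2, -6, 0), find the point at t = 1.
P(1) = (-7 + (-2)(1), 5 + (-6)(1), 0 + 0(1)) = (-9, -1, 0)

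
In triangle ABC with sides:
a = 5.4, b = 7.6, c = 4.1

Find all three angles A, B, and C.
By the law of cosines:
cos(A) = (b² + c² - a²)/(2bc) = 0.728659  →  A = 43.23°
cos(B) = (a² + c² - b²)/(2ac) = -0.266260  →  B = 105.4°
cos(C) = (a² + b² - c²)/(2ab) = 0.854167  →  C = 31.33°
Check: A + B + C = 180.0° ✓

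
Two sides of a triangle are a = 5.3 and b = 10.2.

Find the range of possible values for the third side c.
By the triangle inequality: |a - b| < c < a + b
|5.3 - 10.2| < c < 5.3 + 10.2
4.9 < c < 15.5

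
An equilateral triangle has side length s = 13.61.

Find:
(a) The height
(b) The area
(a) Height h = s·√3/2 = 13.61·√3/2 = 11.79
(b) Area = (√3/4)·s² = (√3/4)·13.61² = (√3/4)·185.232 = 80.21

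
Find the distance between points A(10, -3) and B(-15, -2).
Using the distance formula: d = sqrt((x₂-x₁)² + (y₂-y₁)²)
dx = (-15) - 10 = -25
dy = (-2) - (-3) = 1
d = sqrt((-25)² + 1²) = sqrt(625 + 1) = sqrt(626) = 25.02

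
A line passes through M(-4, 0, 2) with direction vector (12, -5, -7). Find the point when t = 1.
P(1) = (-4 + 12(1), 0 + (-5)(1), 2 + (-7)(1)) = (8, -5, -5)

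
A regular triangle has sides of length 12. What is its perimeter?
Perimeter = number of sides * side length
Perimeter = 3 * 12
Perimeter = 36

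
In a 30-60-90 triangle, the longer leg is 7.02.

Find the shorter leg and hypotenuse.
In a 30-60-90 triangle, sides are in ratio 1 : √3 : 2.
Long leg = short leg·√3  →  short leg = 7.02/√3 = 4.053
Hypotenuse = 2·(short leg) = 2·7.02/√3 = 8.106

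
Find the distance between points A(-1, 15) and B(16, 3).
Using the distance formula: d = sqrt((x₂-x₁)² + (y₂-y₁)²)
dx = 16 - (-1) = 17
dy = 3 - 15 = -12
d = sqrt(17² + (-12)²) = sqrt(289 + 144) = sqrt(433) = 20.81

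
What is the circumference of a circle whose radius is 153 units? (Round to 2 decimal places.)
Circumference = 2 * pi * r
Circumference = 2 * pi * 153
Circumference = 961.33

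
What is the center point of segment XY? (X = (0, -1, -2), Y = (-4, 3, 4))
Midpoint = ((0-4)/2, (-1+3)/2, (-2+4)/2) = (-2, 1, 1)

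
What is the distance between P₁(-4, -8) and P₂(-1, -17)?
Using the distance formula: d = sqrt((x₂-x₁)² + (y₂-y₁)²)
dx = (-1) - (-4) = 3
dy = (-17) - (-8) = -9
d = sqrt(3² + (-9)²) = sqrt(9 + 81) = sqrt(90) = 9.49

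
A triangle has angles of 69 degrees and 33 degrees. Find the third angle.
Sum of angles in a triangle = 180 degrees
Third angle = 180 - 69 - 33
Third angle = 78 degrees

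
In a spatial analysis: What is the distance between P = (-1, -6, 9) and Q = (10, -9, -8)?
d = √[(11)² + (-3)² + (-17)²] = √419 = 20.47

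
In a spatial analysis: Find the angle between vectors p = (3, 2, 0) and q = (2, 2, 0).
p·q = 10, |p|² = 13, |q|² = 8
cos θ = 10/√104 ≈ 0.9806
θ ≈ 11.31°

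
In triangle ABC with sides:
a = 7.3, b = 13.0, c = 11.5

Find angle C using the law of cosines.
cos(C) = (a² + b² - c²)/(2ab)
cos(C) = (7.3² + 13.0² - 11.5²)/(2·7.3·13.0) = 90.04/189.8 = 0.474394
C = arccos(0.474394) = 61.68°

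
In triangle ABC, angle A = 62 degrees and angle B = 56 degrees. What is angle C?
Sum of angles in a triangle = 180 degrees
Third angle = 180 - 62 - 56
Third angle = 62 degrees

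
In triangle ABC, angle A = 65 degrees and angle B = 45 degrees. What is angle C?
Sum of angles in a triangle = 180 degrees
Third angle = 180 - 65 - 45
Third angle = 70 degrees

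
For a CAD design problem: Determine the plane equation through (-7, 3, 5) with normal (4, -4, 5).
d = n·P = (4)(-7) + (-4)(3) + (5)(5) = -15
Plane: 4x - 4y + 5z = -15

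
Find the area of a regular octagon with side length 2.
For a regular 8-gon with side length s = 2:
Apothem a = s / (2*tan(pi/8)) = 2 / (2*tan(pi/8)) ≈ 2.4142
Perimeter P = 8 * 2 = 16
Area = (1/2) * P * a = (1/2) * 16 * 2.4142 = 19.31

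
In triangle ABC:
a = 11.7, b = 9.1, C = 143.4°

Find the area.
Using A = ½ab·sin(C):
A = ½·11.7·9.1·sin(143.4°) = ½·106.47·0.596225 = 31.74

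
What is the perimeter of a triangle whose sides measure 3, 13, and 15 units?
Perimeter = sum of all sides
Perimeter = 3 + 13 + 15
Perimeter = 31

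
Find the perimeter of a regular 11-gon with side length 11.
Perimeter = number of sides * side length
Perimeter = 11 * 11
Perimeter = 121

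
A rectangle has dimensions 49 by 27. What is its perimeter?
Perimeter = 2 * (length + width)
Perimeter = 2 * (49 + 27)
Perimeter = 2 * 76
Perimeter = 152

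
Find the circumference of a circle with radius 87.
Circumference = 2 * pi * r
Circumference = 2 * pi * 87
Circumference = 546.64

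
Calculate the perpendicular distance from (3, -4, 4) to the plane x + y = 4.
d = |1(3) + 1(-4) + 0(4) - (4)| / √(1² + 1² + 0²) = 5/√2 = 3.536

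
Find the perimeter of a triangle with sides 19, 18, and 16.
Perimeter = sum of all sides
Perimeter = 19 + 18 + 16
Perimeter = 53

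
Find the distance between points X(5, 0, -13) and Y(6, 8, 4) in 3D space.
d = √[(1)² + (8)² + (17)²] = √354 = 18.81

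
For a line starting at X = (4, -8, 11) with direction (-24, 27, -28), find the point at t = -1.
P(-1) = (4 + (-24)(-1), -8 + 27(-1), 11 + (-28)(-1)) = (28, -35, 39)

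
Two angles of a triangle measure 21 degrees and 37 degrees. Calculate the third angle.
Sum of angles in a triangle = 180 degrees
Third angle = 180 - 21 - 37
Third angle = 122 degrees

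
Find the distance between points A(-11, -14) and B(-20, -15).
Using the distance formula: d = sqrt((x₂-x₁)² + (y₂-y₁)²)
dx = (-20) - (-11) = -9
dy = (-15) - (-14) = -1
d = sqrt((-9)² + (-1)²) = sqrt(81 + 1) = sqrt(82) = 9.06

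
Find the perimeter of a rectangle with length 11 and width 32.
Perimeter = 2 * (length + width)
Perimeter = 2 * (11 + 32)
Perimeter = 2 * 43
Perimeter = 86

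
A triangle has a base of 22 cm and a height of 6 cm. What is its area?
Area = (1/2) * base * height
Area = (1/2) * 22 * 6
Area = 66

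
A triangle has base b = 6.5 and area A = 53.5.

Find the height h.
A = ½bh  →  h = 2A/b
h = 2·53.5/6.5 = 16.46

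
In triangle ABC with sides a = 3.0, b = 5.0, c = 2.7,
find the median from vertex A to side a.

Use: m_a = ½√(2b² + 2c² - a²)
m_a = ½√(2·5.0² + 2·2.7² - 3.0²)
m_a = ½√(50 + 14.58 - 9) = ½√55.58 = 3.728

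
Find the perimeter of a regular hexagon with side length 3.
Perimeter = number of sides * side length
Perimeter = 6 * 3
Perimeter = 18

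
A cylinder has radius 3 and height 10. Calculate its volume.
Volume = pi * r² * h
Volume = pi * 3² * 10
Volume = pi * 9 * 10
Volume = pi * 90
Volume = 282.74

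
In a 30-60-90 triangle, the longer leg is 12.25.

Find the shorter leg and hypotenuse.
In a 30-60-90 triangle, sides are in ratio 1 : √3 : 2.
Long leg = short leg·√3  →  short leg = 12.25/√3 = 7.073
Hypotenuse = 2·(short leg) = 2·12.25/√3 = 14.15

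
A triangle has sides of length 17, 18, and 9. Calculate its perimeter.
Perimeter = sum of all sides
Perimeter = 17 + 18 + 9
Perimeter = 44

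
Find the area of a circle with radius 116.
Area = pi * r²
Area = pi * 116²
Area = pi * 13456
Area = 42273.27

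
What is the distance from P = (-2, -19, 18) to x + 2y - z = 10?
d = |1(-2) + 2(-19) + (-1)(18) - (10)| / √(1² + 2² + (-1)²) = 68/√6 = 27.76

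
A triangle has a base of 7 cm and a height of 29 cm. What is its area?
Area = (1/2) * base * height
Area = (1/2) * 7 * 29
Area = 101.50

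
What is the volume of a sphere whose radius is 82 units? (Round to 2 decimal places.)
Volume = (4/3) * pi * r³
Volume = (4/3) * pi * 82³
Volume = (4/3) * pi * 551368
Volume = 2309564.88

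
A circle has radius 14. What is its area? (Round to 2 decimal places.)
Area = pi * r²
Area = pi * 14²
Area = pi * 196
Area = 615.75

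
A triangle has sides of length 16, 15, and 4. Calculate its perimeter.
Perimeter = sum of all sides
Perimeter = 16 + 15 + 4
Perimeter = 35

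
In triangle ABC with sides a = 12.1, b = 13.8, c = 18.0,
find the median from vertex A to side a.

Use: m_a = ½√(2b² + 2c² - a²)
m_a = ½√(2·13.8² + 2·18.0² - 12.1²)
m_a = ½√(380.88 + 648 - 146.41) = ½√882.47 = 14.85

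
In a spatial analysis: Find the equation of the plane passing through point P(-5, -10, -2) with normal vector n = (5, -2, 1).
d = n·P = (5)(-5) + (-2)(-10) + (1)(-2) = -7
Plane: 5x - 2y + z = -7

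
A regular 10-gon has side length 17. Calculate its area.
For a regular 10-gon with side length s = 17:
Apothem a = s / (2*tan(pi/10)) = 17 / (2*tan(pi/10)) ≈ 26.1603
Perimeter P = 10 * 17 = 170
Area = (1/2) * P * a = (1/2) * 170 * 26.1603 = 2223.63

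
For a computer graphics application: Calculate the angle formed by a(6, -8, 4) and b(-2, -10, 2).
a·b = 76, |a|² = 116, |b|² = 108
cos θ = 76/√12528 ≈ 0.679
θ ≈ 47.23°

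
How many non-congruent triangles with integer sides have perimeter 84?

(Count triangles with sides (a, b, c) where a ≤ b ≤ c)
With a ≤ b ≤ c and a + b + c = 84, the triangle inequality a + b > c gives c < 84/2, so c ≤ 41.
Iterate a from 1 to ⌊p/3⌋ = 28; for each a, b ranges from a to ⌊(p−a)/2⌋ with c = p − a − b, keeping only c ≥ b.
Triples: (2, 41, 41), (3, 40, 41), (4, 39, 41), …
Count = 147 triangles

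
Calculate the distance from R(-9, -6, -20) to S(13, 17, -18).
d = √[(22)² + (23)² + (2)²] = √1017 = 31.89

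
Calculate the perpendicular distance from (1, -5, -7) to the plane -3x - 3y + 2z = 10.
d = |(-3)(1) + (-3)(-5) + 2(-7) - (10)| / √((-3)² + (-3)² + 2²) = 12/√22 = 2.558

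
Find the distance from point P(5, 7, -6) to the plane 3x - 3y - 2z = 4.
d = |3(5) + (-3)(7) + (-2)(-6) - (4)| / √(3² + (-3)² + (-2)²) = 2/√22 = 0.4264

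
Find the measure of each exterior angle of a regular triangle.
Exterior angle of a regular n-gon = 360/n
Exterior angle = 360/3
Exterior angle = 120 degrees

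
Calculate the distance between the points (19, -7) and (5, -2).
Using the distance formula: d = sqrt((x₂-x₁)² + (y₂-y₁)²)
dx = 5 - 19 = -14
dy = (-2) - (-7) = 5
d = sqrt((-14)² + 5²) = sqrt(196 + 25) = sqrt(221) = 14.87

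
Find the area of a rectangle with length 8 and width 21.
Area = length * width
Area = 8 * 21
Area = 168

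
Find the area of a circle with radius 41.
Area = pi * r²
Area = pi * 41²
Area = pi * 1681
Area = 5281.02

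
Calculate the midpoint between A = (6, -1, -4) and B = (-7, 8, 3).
Midpoint = ((6-7)/2, (-1+8)/2, (-4+3)/2) = (-0.5, 3.5, -0.5)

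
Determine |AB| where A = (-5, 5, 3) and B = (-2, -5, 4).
d = √[(3)² + (-10)² + (1)²] = √110 = 10.49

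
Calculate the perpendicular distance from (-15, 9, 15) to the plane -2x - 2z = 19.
d = |(-2)(-15) + 0(9) + (-2)(15) - (19)| / √((-2)² + 0² + (-2)²) = 19/√8 = 6.718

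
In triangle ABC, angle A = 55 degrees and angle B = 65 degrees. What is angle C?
Sum of angles in a triangle = 180 degrees
Third angle = 180 - 55 - 65
Third angle = 60 degrees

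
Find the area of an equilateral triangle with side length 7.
Area = (sqrt(3)/4) * s²
Area = (sqrt(3)/4) * 7²
Area = (sqrt(3)/4) * 49
Area = 21.22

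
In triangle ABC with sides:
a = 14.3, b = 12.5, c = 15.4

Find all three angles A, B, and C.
By the law of cosines:
cos(A) = (b² + c² - a²)/(2bc) = 0.490701  →  A = 60.61°
cos(B) = (a² + c² - b²)/(2ac) = 0.647988  →  B = 49.61°
cos(C) = (a² + b² - c²)/(2ab) = 0.345678  →  C = 69.78°
Check: A + B + C = 180.0° ✓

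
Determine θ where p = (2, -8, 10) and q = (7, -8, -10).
p·q = -22, |p|² = 168, |q|² = 213
cos θ = -22/√35784 ≈ -0.1163
θ ≈ 96.68°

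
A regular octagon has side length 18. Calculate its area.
For a regular 8-gon with side length s = 18:
Apothem a = s / (2*tan(pi/8)) = 18 / (2*tan(pi/8)) ≈ 21.7279
Perimeter P = 8 * 18 = 144
Area = (1/2) * P * a = (1/2) * 144 * 21.7279 = 1564.41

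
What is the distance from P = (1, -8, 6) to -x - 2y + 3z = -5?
d = |(-1)(1) + (-2)(-8) + 3(6) - (-5)| / √((-1)² + (-2)² + 3²) = 38/√14 = 10.16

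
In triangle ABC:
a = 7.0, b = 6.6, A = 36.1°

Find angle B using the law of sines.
sin(B)/b = sin(A)/a
sin(B) = b·sin(A)/a = 6.6·sin(36.1°)/7.0 = 0.555528
B = arcsin(0.555528) = 33.75°  (b ≤ a, so B ≤ A and the acute solution is unique)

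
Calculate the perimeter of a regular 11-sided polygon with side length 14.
Perimeter = number of sides * side length
Perimeter = 11 * 14
Perimeter = 154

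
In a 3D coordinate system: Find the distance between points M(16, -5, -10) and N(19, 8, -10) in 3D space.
d = √[(3)² + (13)² + (0)²] = √178 = 13.34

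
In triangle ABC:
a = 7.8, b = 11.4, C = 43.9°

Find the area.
Using A = ½ab·sin(C):
A = ½·7.8·11.4·sin(43.9°) = ½·88.92·0.693402 = 30.83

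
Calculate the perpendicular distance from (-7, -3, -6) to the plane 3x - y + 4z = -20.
d = |3(-7) + (-1)(-3) + 4(-6) - (-20)| / √(3² + (-1)² + 4²) = 22/√26 = 4.315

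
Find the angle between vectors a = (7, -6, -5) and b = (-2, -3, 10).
a·b = -46, |a|² = 110, |b|² = 113
cos θ = -46/√12430 ≈ -0.4126
θ ≈ 114.4°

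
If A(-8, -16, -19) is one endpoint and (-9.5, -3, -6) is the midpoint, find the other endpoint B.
B = (2×(-9.5) - (-8), 2×(-3) - (-16), 2×(-6) - (-19)) = (-11, 10, 7)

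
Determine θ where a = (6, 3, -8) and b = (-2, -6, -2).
a·b = -14, |a|² = 109, |b|² = 44
cos θ = -14/√4796 ≈ -0.2022
θ ≈ 101.7°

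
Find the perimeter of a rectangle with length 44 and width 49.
Perimeter = 2 * (length + width)
Perimeter = 2 * (44 + 49)
Perimeter = 2 * 93
Perimeter = 186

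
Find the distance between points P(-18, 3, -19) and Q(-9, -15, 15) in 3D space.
d = √[(9)² + (-18)² + (34)²] = √1561 = 39.51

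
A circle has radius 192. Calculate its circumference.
Circumference = 2 * pi * r
Circumference = 2 * pi * 192
Circumference = 1206.37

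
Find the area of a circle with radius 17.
Area = pi * r²
Area = pi * 17²
Area = pi * 289
Area = 907.92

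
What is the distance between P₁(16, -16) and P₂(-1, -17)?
Using the distance formula: d = sqrt((x₂-x₁)² + (y₂-y₁)²)
dx = (-1) - 16 = -17
dy = (-17) - (-16) = -1
d = sqrt((-17)² + (-1)²) = sqrt(289 + 1) = sqrt(290) = 17.03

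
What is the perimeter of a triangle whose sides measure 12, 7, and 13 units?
Perimeter = sum of all sides
Perimeter = 12 + 7 + 13
Perimeter = 32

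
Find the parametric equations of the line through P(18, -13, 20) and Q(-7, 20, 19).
Direction vector d = Q - P = (-25, 33, -1)
x = 18 - 25t, y = -13 + 33t, z = 20 - t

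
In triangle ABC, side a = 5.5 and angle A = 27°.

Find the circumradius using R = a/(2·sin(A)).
R = a/(2·sin(A)) = 5.5/(2·sin(27°))
R = 5.5/(2·0.453990) = 5.5/0.907981 = 6.057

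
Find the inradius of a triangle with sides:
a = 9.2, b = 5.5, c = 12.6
s = (a+b+c)/2 = (9.2+5.5+12.6)/2 = 13.65
Area = √(s(s-a)(s-b)(s-c)) = √(13.65·4.45·8.15·1.05) = 22.7992
r = Area/s = 22.7992/13.65 = 1.67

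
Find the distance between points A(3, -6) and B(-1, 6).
Using the distance formula: d = sqrt((x₂-x₁)² + (y₂-y₁)²)
dx = (-1) - 3 = -4
dy = 6 - (-6) = 12
d = sqrt((-4)² + 12²) = sqrt(16 + 144) = sqrt(160) = 12.65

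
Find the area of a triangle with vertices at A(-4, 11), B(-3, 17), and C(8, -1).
Using the coordinate formula: Area = (1/2)|x₁(y₂-y₃) + x₂(y₃-y₁) + x₃(y₁-y₂)|
Area = (1/2)|(-4)(17-(-1)) + (-3)((-1)-11) + 8(11-17)|
Area = (1/2)|(-4)*18 + (-3)*(-12) + 8*(-6)|
Area = (1/2)|(-72) + 36 + (-48)|
Area = (1/2)*84 = 42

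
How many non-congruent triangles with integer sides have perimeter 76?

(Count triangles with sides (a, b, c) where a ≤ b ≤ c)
With a ≤ b ≤ c and a + b + c = 76, the triangle inequality a + b > c gives c < 76/2, so c ≤ 37.
Iterate a from 1 to ⌊p/3⌋ = 25; for each a, b ranges from a to ⌊(p−a)/2⌋ with c = p − a − b, keeping only c ≥ b.
Triples: (2, 37, 37), (3, 36, 37), (4, 35, 37), …
Count = 120 triangles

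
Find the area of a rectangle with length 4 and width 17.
Area = length * width
Area = 4 * 17
Area = 68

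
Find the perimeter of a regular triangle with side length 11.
Perimeter = number of sides * side length
Perimeter = 3 * 11
Perimeter = 33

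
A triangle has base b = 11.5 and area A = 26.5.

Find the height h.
A = ½bh  →  h = 2A/b
h = 2·26.5/11.5 = 4.609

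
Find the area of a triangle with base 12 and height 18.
Area = (1/2) * base * height
Area = (1/2) * 12 * 18
Area = 108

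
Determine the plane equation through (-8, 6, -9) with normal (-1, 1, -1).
d = n·P = (-1)(-8) + (1)(6) + (-1)(-9) = 23
Plane: -x + y - z = 23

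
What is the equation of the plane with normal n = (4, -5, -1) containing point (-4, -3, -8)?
d = n·P = (4)(-4) + (-5)(-3) + (-1)(-8) = 7
Plane: 4x - 5y - z = 7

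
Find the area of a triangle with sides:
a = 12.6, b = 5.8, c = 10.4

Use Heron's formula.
s = (a+b+c)/2 = (12.6+5.8+10.4)/2 = 14.4
A = √(s(s-a)(s-b)(s-c)) = √(14.4·1.8·8.6·4)
A = √891.648 = 29.86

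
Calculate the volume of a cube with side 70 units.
Volume = s³
Volume = 70³
Volume = 343000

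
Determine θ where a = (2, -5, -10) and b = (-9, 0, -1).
a·b = -8, |a|² = 129, |b|² = 82
cos θ = -8/√10578 ≈ -0.07778
θ ≈ 94.46°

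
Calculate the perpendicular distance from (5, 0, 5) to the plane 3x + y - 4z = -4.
d = |3(5) + 1(0) + (-4)(5) - (-4)| / √(3² + 1² + (-4)²) = 1/√26 = 0.1961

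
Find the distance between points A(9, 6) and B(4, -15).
Using the distance formula: d = sqrt((x₂-x₁)² + (y₂-y₁)²)
dx = 4 - 9 = -5
dy = (-15) - 6 = -21
d = sqrt((-5)² + (-21)²) = sqrt(25 + 441) = sqrt(466) = 21.59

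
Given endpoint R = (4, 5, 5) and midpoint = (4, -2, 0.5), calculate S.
S = (2×4 - 4, 2×(-2) - 5, 2×0.5 - 5) = (4, -9, -4)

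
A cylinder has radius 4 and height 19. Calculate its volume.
Volume = pi * r² * h
Volume = pi * 4² * 19
Volume = pi * 16 * 19
Volume = pi * 304
Volume = 955.04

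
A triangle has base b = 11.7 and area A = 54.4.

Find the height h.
A = ½bh  →  h = 2A/b
h = 2·54.4/11.7 = 9.299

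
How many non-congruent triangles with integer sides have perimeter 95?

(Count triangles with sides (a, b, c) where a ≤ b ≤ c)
With a ≤ b ≤ c and a + b + c = 95, the triangle inequality a + b > c gives c < 95/2, so c ≤ 47.
Iterate a from 1 to ⌊p/3⌋ = 31; for each a, b ranges from a to ⌊(p−a)/2⌋ with c = p − a − b, keeping only c ≥ b.
Triples: (1, 47, 47), (2, 46, 47), (3, 45, 47), …
Count = 200 triangles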